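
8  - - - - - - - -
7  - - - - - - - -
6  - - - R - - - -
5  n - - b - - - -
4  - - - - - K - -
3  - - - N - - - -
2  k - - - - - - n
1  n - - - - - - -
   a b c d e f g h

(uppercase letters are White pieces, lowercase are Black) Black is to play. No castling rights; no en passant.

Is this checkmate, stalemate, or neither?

Black to move; black king on a2.
In check: no.
Legal moves for Black include: Bg8, Ba8, Bf7, Bb7, Be6, Bc6, Be4, Bc4, Bf3, Bb3, Bg2, Bh1, Nb7, Nc6, Nc4, N5b3, Ng4, Nf3, ... (list truncated; more exist).
Black has legal moves and is not in check → neither.

neither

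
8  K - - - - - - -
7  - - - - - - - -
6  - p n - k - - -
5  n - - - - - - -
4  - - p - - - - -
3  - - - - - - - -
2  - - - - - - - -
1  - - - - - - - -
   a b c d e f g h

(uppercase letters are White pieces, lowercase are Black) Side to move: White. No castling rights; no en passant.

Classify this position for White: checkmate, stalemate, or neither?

stalemate

White to move; white king on a8.
In check: no.
King squares — a7: attacked by Nc6; b7: attacked by Na5; b8: attacked by Nc6.
Legal moves for White: none.
Not in check and no legal moves → stalemate.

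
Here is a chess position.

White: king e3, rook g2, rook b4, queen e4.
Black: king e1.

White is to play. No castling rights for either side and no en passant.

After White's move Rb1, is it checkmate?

yes

After Rb1: black king on e1; in check: yes, from the white rook on b1.
King squares — d1: attacked by Rb1; f1: attacked by Rb1; d2: attacked by Rg2; e2: attacked by Rg2; f2: attacked by Rg2.
Black has no legal moves → checkmate.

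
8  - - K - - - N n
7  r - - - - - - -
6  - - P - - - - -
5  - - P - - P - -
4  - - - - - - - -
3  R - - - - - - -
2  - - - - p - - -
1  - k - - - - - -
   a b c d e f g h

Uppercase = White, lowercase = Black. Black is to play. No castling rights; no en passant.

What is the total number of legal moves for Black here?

Black to move; king on b1.
In check: no.
Legal moves: Nf7, Ng6, Ra8+, Rh7, Rg7, Rf7, Re7, Rd7, Rc7+, Rb7, Ra6, Ra5, Ra4, Rxa3, Kc2, Kb2, Kc1, e1=Q, e1=R, e1=B, e1=N.
Count: 21.

21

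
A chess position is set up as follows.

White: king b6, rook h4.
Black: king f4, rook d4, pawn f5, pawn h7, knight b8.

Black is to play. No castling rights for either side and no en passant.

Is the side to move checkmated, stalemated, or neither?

neither

Black to move; black king on f4.
In check: yes, from the white rook on h4.
Legal moves for Black: Kg5, Ke5, Kg3, Kf3, Ke3.
Black is in check but has 5 legal moves → neither.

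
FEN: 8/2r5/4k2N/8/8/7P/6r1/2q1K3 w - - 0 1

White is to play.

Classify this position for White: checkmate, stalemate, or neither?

checkmate

White to move; white king on e1.
In check: yes, from the black queen on c1.
King squares — d1: attacked by Qc1; f1: attacked by Qc1; d2: attacked by Qc1; e2: attacked by Rg2; f2: attacked by Rg2.
Legal moves for White: none.
In check with no legal moves → checkmate.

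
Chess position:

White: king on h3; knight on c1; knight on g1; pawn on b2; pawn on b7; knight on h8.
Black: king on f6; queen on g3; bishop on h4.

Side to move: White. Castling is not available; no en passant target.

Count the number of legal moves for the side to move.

White to move; king on h3.
In check: yes, from the black queen on g3.
Legal moves: none.
Count: 0.

0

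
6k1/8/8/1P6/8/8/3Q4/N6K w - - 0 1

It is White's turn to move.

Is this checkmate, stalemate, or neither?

White to move; white king on h1.
In check: no.
Legal moves for White include: Qd8+, Qd7, Qh6, Qd6, Qg5+, Qd5+, Qa5, Qf4, Qd4, Qb4, Qe3, Qd3, Qc3, Qh2, Qg2+, Qf2, Qe2, Qc2, ... (list truncated; more exist).
White has legal moves and is not in check → neither.

neither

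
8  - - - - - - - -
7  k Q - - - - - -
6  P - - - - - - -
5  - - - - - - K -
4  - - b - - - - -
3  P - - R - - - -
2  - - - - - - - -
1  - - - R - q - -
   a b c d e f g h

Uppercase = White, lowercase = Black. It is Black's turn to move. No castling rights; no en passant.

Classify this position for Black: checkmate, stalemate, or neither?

Black to move; black king on a7.
In check: yes, from the white queen on b7.
King squares — a6: attacked by Qb7; b6: attacked by Qb7; b7: attacked by Pa6; a8: attacked by Qb7; b8: attacked by Qb7.
Legal moves for Black: none.
In check with no legal moves → checkmate.

checkmate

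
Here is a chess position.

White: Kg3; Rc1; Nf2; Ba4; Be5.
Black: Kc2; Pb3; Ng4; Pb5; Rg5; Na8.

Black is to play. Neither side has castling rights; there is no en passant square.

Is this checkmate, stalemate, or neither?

neither

Black to move; black king on c2.
In check: yes, from the white rook on c1.
King squares — b1: attacked by Rc1; c1: available; d1: attacked by Rc1; b2: attacked by Be5; d2: available; b3: own pawn; c3: attacked by Rc1; d3: attacked by Nf2.
Legal moves for Black: Kd2, Kxc1.
Black is in check but has 2 legal moves → neither.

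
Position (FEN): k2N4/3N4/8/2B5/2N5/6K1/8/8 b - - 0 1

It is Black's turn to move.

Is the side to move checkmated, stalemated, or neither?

stalemate

Black to move; black king on a8.
In check: no.
King squares — a7: attacked by Bc5; b7: attacked by Nd8; b8: attacked by Nd7.
Legal moves for Black: none.
Not in check and no legal moves → stalemate.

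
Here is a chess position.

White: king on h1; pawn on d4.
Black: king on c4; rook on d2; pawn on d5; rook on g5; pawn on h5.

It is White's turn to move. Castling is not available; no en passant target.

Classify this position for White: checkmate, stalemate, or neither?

White to move; white king on h1.
In check: no.
King squares — g1: attacked by Rg5; g2: attacked by Rd2; h2: attacked by Rd2.
Legal moves for White: none.
Not in check and no legal moves → stalemate.

stalemate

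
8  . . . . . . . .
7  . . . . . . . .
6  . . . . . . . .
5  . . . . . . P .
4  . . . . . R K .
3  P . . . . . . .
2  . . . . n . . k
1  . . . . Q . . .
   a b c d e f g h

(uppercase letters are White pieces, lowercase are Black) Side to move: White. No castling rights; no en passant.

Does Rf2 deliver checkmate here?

yes

After Rf2: black king on h2; in check: yes, from the white rook on f2.
King squares — g1: attacked by Qe1; h1: attacked by Qe1; g2: attacked by Rf2; g3: attacked by Kg4; h3: attacked by Kg4.
Black has no legal moves → checkmate.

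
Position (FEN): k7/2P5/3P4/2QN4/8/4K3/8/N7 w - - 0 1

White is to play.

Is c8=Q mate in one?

yes

After c8=Q: black king on a8; in check: yes, from the white queen on c8.
King squares — a7: attacked by Qc5; b7: attacked by Qc8; b8: attacked by Qc8.
Black has no legal moves → checkmate.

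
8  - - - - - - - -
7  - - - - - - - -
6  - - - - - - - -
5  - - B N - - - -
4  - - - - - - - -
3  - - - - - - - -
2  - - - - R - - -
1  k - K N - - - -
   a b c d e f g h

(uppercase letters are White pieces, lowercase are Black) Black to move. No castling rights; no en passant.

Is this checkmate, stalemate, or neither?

Black to move; black king on a1.
In check: no.
King squares — b1: attacked by Kc1; a2: attacked by Re2; b2: attacked by Kc1.
Legal moves for Black: none.
Not in check and no legal moves → stalemate.

stalemate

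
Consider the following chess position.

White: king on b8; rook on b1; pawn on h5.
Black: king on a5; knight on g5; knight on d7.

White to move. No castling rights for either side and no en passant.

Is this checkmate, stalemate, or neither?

White to move; white king on b8.
In check: yes, from the black knight on d7.
King squares — a7: available; b7: available; c7: available; a8: available; c8: available.
Legal moves for White: Kc8, Ka8, Kc7, Kb7, Ka7.
White is in check but has 5 legal moves → neither.

neither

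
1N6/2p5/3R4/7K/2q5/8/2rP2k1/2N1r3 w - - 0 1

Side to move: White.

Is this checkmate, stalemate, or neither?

White to move; white king on h5.
In check: no.
Legal moves for White include: Nd7, Nc6, Na6, Rd8, Rd7, Rh6, Rg6+, Rf6, Re6, Rc6, Rb6, Ra6, Rd5, Rd4, Rd3, Kh6, Kg6, Kg5, ... (list truncated; more exist).
White has legal moves and is not in check → neither.

neither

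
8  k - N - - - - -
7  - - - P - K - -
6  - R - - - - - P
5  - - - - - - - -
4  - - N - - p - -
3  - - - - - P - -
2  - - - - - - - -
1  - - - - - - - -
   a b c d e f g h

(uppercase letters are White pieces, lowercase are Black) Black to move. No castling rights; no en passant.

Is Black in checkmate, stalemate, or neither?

stalemate

Black to move; black king on a8.
In check: no.
King squares — a7: attacked by Nc8; b7: attacked by Rb6; b8: attacked by Rb6.
Legal moves for Black: none.
Not in check and no legal moves → stalemate.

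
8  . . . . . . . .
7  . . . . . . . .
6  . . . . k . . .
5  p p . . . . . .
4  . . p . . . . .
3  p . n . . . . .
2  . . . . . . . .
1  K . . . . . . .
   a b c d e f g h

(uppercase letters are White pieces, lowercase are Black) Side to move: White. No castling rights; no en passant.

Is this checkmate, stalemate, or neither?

stalemate

White to move; white king on a1.
In check: no.
King squares — b1: attacked by Nc3; a2: attacked by Nc3; b2: attacked by Pa3.
Legal moves for White: none.
Not in check and no legal moves → stalemate.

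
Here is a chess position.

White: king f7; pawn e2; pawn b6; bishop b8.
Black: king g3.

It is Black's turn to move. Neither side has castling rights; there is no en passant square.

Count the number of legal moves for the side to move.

5

Black to move; king on g3.
In check: yes, from the white bishop on b8.
Legal moves: Kh4, Kg4, Kh3, Kg2, Kf2.
Count: 5.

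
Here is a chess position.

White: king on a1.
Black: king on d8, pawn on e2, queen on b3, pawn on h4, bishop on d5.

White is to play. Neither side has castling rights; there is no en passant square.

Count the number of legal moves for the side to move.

0

White to move; king on a1.
In check: no.
Legal moves: none.
Count: 0.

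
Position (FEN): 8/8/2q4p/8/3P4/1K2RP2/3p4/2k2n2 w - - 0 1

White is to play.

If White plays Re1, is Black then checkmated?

After Re1: black king on c1; in check: yes, from the white rook on e1.
Black has 8 legal replies: dxe1=Q, dxe1=R, dxe1=B, dxe1=N, d1=Q+, d1=R, d1=B+, d1=N.
In check but a legal move exists → not checkmate.

no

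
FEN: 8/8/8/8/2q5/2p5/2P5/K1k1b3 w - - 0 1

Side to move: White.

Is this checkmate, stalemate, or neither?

stalemate

White to move; white king on a1.
In check: no.
King squares — b1: attacked by Kc1; a2: attacked by Qc4; b2: attacked by Kc1.
Legal moves for White: none.
Not in check and no legal moves → stalemate.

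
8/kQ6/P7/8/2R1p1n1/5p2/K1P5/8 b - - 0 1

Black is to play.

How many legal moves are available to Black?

Black to move; king on a7.
In check: yes, from the white queen on b7.
Legal moves: none.
Count: 0.

0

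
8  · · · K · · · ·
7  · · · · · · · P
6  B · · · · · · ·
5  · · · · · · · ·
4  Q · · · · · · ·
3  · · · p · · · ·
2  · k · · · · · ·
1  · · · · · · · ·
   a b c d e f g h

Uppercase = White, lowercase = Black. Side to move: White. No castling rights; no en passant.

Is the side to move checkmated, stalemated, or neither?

White to move; white king on d8.
In check: no.
Legal moves for White include: Ke8, Kc8, Ke7, Kd7, Kc7, Bc8, Bb7, Bb5, Bc4, Bxd3, Qe8, Qd7, Qc6, Qb5+, Qa5, Qh4, Qg4, Qf4, ... (list truncated; more exist).
White has legal moves and is not in check → neither.

neither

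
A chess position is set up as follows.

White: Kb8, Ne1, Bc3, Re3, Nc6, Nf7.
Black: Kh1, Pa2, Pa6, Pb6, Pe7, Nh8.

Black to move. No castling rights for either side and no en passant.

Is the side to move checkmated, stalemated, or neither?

Black to move; black king on h1.
In check: no.
Legal moves for Black: Nxf7, Ng6, Kh2, Kg1, e6, b5, a5, a1=Q, a1=R, a1=B, a1=N, e5.
Black has 12 legal moves and is not in check → neither.

neither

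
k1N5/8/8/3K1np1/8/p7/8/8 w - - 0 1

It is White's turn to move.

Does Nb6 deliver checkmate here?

After Nb6: black king on a8; in check: yes, from the white knight on b6.
Black has 3 legal replies: Kb8, Kb7, Ka7.
In check but a legal move exists → not checkmate.

no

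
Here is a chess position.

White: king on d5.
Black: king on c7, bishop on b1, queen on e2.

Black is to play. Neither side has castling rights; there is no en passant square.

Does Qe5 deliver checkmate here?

no

After Qe5: white king on d5; in check: yes, from the black queen on e5.
White has 2 legal replies: Kxe5, Kc4.
In check but a legal move exists → not checkmate.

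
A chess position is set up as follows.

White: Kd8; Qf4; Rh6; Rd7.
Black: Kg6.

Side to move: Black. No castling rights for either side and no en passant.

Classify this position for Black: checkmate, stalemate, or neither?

checkmate

Black to move; black king on g6.
In check: yes, from the white rook on h6.
King squares — f5: attacked by Qf4; g5: attacked by Qf4; h5: attacked by Rh6; f6: attacked by Qf4; h6: attacked by Qf4; f7: attacked by Qf4; g7: attacked by Rd7; h7: attacked by Rh6.
Legal moves for Black: none.
In check with no legal moves → checkmate.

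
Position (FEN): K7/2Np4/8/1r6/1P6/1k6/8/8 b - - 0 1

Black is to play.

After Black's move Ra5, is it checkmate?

no

After Ra5: white king on a8; in check: yes, from the black rook on a5.
White has 4 legal replies: Kb8, Kb7, Na6, bxa5.
In check but a legal move exists → not checkmate.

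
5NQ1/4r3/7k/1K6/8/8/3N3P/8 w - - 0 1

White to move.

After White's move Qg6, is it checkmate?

yes

After Qg6: black king on h6; in check: yes, from the white queen on g6.
King squares — g5: attacked by Qg6; h5: attacked by Qg6; g6: attacked by Nf8; g7: attacked by Qg6; h7: attacked by Qg6.
Black has no legal moves → checkmate.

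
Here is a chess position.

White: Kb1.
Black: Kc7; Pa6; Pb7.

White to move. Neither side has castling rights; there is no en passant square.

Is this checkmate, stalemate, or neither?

neither

White to move; white king on b1.
In check: no.
Legal moves for White: Kc2, Kb2, Ka2, Kc1, Ka1.
White has 5 legal moves and is not in check → neither.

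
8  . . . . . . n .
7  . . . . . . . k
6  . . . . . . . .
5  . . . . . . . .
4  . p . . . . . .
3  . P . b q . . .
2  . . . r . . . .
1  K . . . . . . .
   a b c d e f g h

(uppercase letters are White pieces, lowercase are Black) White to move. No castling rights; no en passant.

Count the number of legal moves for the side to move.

White to move; king on a1.
In check: no.
Legal moves: none.
Count: 0.

0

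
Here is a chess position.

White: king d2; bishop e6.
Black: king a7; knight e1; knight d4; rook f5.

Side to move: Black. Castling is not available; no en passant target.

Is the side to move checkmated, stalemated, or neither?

neither

Black to move; black king on a7.
In check: no.
Legal moves for Black include: Kb8, Ka8, Kb7, Kb6, Ka6, Rf8, Rf7, Rf6, Rh5, Rg5, Re5, Rd5, Rc5, Rb5, Ra5, Rf4, Rf3, Rf2+, ... (list truncated; more exist).
Black has legal moves and is not in check → neither.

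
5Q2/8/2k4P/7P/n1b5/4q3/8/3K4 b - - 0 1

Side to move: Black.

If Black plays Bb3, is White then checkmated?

yes

After Bb3: white king on d1; in check: yes, from the black bishop on b3.
King squares — c1: attacked by Qe3; e1: attacked by Qe3; c2: attacked by Bb3; d2: attacked by Qe3; e2: attacked by Qe3.
White has no legal moves → checkmate.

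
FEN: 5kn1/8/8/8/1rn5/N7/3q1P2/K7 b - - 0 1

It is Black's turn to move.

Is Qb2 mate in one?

After Qb2: white king on a1; in check: yes, from the black queen on b2.
King squares — b1: attacked by Qb2; a2: attacked by Qb2; b2: attacked by Rb4.
White has no legal moves → checkmate.

yes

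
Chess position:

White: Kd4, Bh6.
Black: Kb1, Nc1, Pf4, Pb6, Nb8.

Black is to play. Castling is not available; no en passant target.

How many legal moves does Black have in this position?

Black to move; king on b1.
In check: no.
Legal moves: Nd7, Nc6+, Na6, Nd3, Nb3+, Ne2+, Na2, Kc2, Kb2, Ka2, Ka1, b5, f3.
Count: 13.

13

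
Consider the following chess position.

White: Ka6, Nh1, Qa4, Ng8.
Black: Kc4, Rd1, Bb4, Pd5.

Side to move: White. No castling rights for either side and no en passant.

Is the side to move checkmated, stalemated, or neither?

White to move; white king on a6.
In check: no.
Legal moves for White include: Ne7, Nh6, Nf6, Kb7, Ka7, Kb6, Qe8, Qd7, Qc6+, Qb5+, Qa5, Qxb4+, Qb3+, Qa3, Qc2+, Qa2+, Qxd1, Qa1, ... (list truncated; more exist).
White has legal moves and is not in check → neither.

neither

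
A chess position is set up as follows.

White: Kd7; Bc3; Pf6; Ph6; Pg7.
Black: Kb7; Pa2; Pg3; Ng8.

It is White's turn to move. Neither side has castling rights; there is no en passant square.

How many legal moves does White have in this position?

14

White to move; king on d7.
In check: no.
Legal moves: Ke8, Kd8, Ke6, Kd6, Be5, Ba5, Bd4, Bb4, Bd2, Bb2, Be1, Ba1, h7, f7.
Count: 14.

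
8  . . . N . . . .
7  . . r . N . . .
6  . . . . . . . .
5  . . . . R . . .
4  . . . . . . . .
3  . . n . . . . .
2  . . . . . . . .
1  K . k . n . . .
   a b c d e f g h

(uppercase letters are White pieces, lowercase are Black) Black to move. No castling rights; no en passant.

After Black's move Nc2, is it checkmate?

yes

After Nc2: white king on a1; in check: yes, from the black knight on c2.
King squares — b1: attacked by Kc1; a2: attacked by Nc3; b2: attacked by Kc1.
White has no legal moves → checkmate.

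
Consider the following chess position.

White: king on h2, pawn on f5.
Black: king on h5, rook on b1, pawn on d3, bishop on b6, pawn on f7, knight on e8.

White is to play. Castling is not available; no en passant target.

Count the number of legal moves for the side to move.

White to move; king on h2.
In check: no.
Legal moves: Kh3, Kg3, Kg2, f6.
Count: 4.

4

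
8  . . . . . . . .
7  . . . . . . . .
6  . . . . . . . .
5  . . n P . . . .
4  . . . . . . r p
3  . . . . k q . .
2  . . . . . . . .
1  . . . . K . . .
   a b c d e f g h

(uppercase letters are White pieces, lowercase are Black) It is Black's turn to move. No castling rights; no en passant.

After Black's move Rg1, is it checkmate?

yes

After Rg1: white king on e1; in check: yes, from the black rook on g1.
King squares — d1: attacked by Rg1; f1: attacked by Rg1; d2: attacked by Ke3; e2: attacked by Ke3; f2: attacked by Ke3.
White has no legal moves → checkmate.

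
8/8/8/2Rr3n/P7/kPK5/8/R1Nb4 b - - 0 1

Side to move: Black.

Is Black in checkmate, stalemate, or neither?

Black to move; black king on a3.
In check: yes, from the white rook on a1.
King squares — a2: attacked by Ra1; b2: attacked by Kc3; b3: attacked by Nc1; a4: attacked by Ra1; b4: attacked by Kc3.
Legal moves for Black: none.
In check with no legal moves → checkmate.

checkmate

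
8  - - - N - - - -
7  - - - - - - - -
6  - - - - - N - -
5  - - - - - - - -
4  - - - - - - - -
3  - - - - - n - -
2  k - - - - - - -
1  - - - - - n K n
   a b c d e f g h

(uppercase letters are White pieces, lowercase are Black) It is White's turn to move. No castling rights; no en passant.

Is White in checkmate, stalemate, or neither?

neither

White to move; white king on g1.
In check: yes, from the black knight on f3.
Legal moves for White: Kg2, Kxh1, Kxf1.
White is in check but has 3 legal moves → neither.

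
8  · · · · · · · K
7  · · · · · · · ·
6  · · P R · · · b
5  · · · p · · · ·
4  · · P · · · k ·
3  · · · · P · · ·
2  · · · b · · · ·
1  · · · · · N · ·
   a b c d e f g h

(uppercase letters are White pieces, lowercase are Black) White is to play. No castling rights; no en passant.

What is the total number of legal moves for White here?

16

White to move; king on h8.
In check: no.
Legal moves: Kg8, Kh7, Rd8, Rd7, Rxh6, Rg6+, Rf6, Re6, Rxd5, Ng3, Nh2+, Nxd2, cxd5, c7, c5, e4.
Count: 16.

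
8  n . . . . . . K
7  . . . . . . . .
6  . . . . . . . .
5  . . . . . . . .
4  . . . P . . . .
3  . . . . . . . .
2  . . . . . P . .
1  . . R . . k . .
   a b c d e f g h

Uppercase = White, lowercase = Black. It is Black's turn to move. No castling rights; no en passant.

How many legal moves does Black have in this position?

3

Black to move; king on f1.
In check: yes, from the white rook on c1.
Legal moves: Kg2, Kxf2, Ke2.
Count: 3.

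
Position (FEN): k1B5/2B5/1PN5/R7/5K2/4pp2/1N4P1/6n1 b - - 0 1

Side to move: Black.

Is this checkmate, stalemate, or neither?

checkmate

Black to move; black king on a8.
In check: yes, from the white rook on a5.
King squares — a7: attacked by Ra5; b7: attacked by Bc8; b8: attacked by Nc6.
Legal moves for Black: none.
In check with no legal moves → checkmate.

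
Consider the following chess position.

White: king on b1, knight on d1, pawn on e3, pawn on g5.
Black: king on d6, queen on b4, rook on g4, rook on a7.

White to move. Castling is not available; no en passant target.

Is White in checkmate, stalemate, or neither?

neither

White to move; white king on b1.
In check: yes, from the black queen on b4.
King squares — a1: attacked by Ra7; c1: available; a2: attacked by Ra7; b2: attacked by Qb4; c2: available.
Legal moves for White: Kc2, Kc1, Nb2.
White is in check but has 3 legal moves → neither.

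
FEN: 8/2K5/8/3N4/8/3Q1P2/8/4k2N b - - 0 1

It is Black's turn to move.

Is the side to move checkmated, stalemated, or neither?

Black to move; black king on e1.
In check: no.
King squares — d1: attacked by Qd3; f1: attacked by Qd3; d2: attacked by Qd3; e2: attacked by Qd3; f2: attacked by Nh1.
Legal moves for Black: none.
Not in check and no legal moves → stalemate.

stalemate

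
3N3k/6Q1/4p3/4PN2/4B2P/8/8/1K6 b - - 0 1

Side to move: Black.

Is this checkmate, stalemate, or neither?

checkmate

Black to move; black king on h8.
In check: yes, from the white queen on g7.
King squares — g7: attacked by Nf5; h7: attacked by Qg7; g8: attacked by Qg7.
Legal moves for Black: none.
In check with no legal moves → checkmate.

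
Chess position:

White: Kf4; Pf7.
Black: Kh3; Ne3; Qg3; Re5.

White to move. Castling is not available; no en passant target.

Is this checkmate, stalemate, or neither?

checkmate

White to move; white king on f4.
In check: yes, from the black queen on g3.
King squares — e3: attacked by Qg3; f3: attacked by Qg3; g3: attacked by Kh3; e4: attacked by Re5; g4: attacked by Ne3; e5: attacked by Qg3; f5: attacked by Ne3; g5: attacked by Qg3.
Legal moves for White: none.
In check with no legal moves → checkmate.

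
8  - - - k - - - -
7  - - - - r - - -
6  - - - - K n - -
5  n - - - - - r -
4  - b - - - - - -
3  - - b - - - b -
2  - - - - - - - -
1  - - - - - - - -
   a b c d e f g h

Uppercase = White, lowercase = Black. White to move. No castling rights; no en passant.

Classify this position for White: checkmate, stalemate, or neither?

White to move; white king on e6.
In check: yes, from the black rook on e7.
King squares — d5: attacked by Rg5; e5: attacked by Bc3; f5: attacked by Rg5; d6: attacked by Bg3; f6: attacked by Bc3; d7: attacked by Nf6; e7: attacked by Bb4; f7: attacked by Re7.
Legal moves for White: none.
In check with no legal moves → checkmate.

checkmate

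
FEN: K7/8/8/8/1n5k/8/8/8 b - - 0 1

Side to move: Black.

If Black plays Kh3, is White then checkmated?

After Kh3: white king on a8; in check: no.
White is not in check, so this cannot be checkmate.

no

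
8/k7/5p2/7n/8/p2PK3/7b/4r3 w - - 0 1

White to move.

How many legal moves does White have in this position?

4

White to move; king on e3.
In check: yes, from the black rook on e1.
Legal moves: Kd4, Kf3, Kf2, Kd2.
Count: 4.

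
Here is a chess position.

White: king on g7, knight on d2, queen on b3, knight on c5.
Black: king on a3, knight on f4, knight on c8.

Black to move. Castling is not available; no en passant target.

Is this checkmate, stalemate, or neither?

checkmate

Black to move; black king on a3.
In check: yes, from the white queen on b3.
King squares — a2: attacked by Qb3; b2: attacked by Qb3; b3: attacked by Nd2; a4: attacked by Qb3; b4: attacked by Qb3.
Legal moves for Black: none.
In check with no legal moves → checkmate.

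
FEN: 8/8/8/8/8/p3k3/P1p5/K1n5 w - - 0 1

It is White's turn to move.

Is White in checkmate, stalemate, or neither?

stalemate

White to move; white king on a1.
In check: no.
King squares — b1: attacked by Pc2; a2: own pawn; b2: attacked by Pa3.
Legal moves for White: none.
Not in check and no legal moves → stalemate.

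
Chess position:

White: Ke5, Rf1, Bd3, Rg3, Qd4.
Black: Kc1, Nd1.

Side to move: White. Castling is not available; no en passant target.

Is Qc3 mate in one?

After Qc3: black king on c1; in check: yes, from the white queen on c3.
King squares — b1: attacked by Bd3; d1: own knight; b2: attacked by Qc3; c2: attacked by Qc3; d2: attacked by Qc3.
Black has no legal moves → checkmate.

yes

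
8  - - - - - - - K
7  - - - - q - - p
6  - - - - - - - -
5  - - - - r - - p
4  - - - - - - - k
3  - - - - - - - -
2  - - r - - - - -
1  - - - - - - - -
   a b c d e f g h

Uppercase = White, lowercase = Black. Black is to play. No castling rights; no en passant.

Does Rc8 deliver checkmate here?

After Rc8: white king on h8; in check: yes, from the black rook on c8.
King squares — g7: attacked by Qe7; h7: attacked by Qe7; g8: attacked by Rc8.
White has no legal moves → checkmate.

yes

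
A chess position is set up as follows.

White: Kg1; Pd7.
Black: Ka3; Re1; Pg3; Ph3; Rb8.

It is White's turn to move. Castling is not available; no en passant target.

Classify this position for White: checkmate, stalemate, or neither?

White to move; white king on g1.
In check: yes, from the black rook on e1.
King squares — f1: attacked by Re1; h1: attacked by Re1; f2: attacked by Pg3; g2: attacked by Ph3; h2: attacked by Pg3.
Legal moves for White: none.
In check with no legal moves → checkmate.

checkmate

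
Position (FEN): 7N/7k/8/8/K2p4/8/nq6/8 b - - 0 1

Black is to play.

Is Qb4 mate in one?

yes

After Qb4: white king on a4; in check: yes, from the black queen on b4.
King squares — a3: attacked by Qb4; b3: attacked by Qb4; b4: attacked by Na2; a5: attacked by Qb4; b5: attacked by Qb4.
White has no legal moves → checkmate.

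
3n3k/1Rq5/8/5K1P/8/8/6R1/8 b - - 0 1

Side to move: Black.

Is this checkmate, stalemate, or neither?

Black to move; black king on h8.
In check: no.
Legal moves for Black include: Kh7, Nf7, Nxb7, Ne6, Nc6, Qc8+, Qb8, Qh7+, Qg7, Qf7+, Qe7, Qd7+, Qxb7, Qd6, Qc6, Qb6, Qe5+, Qc5+, ... (list truncated; more exist).
Black has legal moves and is not in check → neither.

neither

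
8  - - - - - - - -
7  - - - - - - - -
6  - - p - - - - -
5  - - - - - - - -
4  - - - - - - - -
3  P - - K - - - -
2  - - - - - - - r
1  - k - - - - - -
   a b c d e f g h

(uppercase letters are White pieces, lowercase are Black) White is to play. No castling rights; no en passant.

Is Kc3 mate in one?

no

After Kc3: black king on b1; in check: no.
Black is not in check, so this cannot be checkmate.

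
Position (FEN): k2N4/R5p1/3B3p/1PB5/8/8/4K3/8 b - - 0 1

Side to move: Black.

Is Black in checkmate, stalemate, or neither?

checkmate

Black to move; black king on a8.
In check: yes, from the white rook on a7.
King squares — a7: attacked by Bc5; b7: attacked by Ra7; b8: attacked by Bd6.
Legal moves for Black: none.
In check with no legal moves → checkmate.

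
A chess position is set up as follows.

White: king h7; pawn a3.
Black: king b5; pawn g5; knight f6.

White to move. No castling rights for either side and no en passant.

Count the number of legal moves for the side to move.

White to move; king on h7.
In check: yes, from the black knight on f6.
Legal moves: Kh8, Kg7, Kh6, Kg6.
Count: 4.

4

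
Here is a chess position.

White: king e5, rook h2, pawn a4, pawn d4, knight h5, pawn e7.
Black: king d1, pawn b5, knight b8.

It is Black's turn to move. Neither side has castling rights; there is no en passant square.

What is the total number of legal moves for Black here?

Black to move; king on d1.
In check: no.
Legal moves: Nd7+, Nc6+, Na6, Ke1, Kc1, bxa4, b4.
Count: 7.

7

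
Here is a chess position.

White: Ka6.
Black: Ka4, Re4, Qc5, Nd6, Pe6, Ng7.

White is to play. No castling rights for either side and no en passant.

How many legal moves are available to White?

White to move; king on a6.
In check: no.
Legal moves: none.
Count: 0.

0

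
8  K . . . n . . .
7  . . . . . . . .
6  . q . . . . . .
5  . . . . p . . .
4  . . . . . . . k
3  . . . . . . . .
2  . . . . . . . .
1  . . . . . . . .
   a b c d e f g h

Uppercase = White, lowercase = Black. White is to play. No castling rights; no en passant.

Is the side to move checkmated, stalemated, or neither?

stalemate

White to move; white king on a8.
In check: no.
King squares — a7: attacked by Qb6; b7: attacked by Qb6; b8: attacked by Qb6.
Legal moves for White: none.
Not in check and no legal moves → stalemate.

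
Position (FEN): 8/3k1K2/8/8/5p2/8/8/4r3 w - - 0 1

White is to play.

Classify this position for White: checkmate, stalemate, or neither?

neither

White to move; white king on f7.
In check: no.
Legal moves for White: Kg8, Kf8, Kg7, Kg6, Kf6.
White has 5 legal moves and is not in check → neither.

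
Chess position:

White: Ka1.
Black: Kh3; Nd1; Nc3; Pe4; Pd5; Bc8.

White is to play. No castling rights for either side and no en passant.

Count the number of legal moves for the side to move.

White to move; king on a1.
In check: no.
Legal moves: none.
Count: 0.

0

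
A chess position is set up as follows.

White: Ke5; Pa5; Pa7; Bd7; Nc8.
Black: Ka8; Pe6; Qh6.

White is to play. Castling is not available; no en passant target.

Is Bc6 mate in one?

After Bc6: black king on a8; in check: yes, from the white bishop on c6.
King squares — a7: attacked by Nc8; b7: attacked by Bc6; b8: attacked by Pa7.
Black has no legal moves → checkmate.

yes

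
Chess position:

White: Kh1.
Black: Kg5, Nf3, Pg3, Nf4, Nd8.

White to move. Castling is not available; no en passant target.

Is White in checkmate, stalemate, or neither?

White to move; white king on h1.
In check: no.
King squares — g1: attacked by Nf3; g2: attacked by Nf4; h2: attacked by Nf3.
Legal moves for White: none.
Not in check and no legal moves → stalemate.

stalemate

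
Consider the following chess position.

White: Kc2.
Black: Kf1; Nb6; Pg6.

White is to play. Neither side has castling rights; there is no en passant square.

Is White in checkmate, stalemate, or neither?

neither

White to move; white king on c2.
In check: no.
Legal moves for White: Kd3, Kc3, Kb3, Kd2, Kb2, Kd1, Kc1, Kb1.
White has 8 legal moves and is not in check → neither.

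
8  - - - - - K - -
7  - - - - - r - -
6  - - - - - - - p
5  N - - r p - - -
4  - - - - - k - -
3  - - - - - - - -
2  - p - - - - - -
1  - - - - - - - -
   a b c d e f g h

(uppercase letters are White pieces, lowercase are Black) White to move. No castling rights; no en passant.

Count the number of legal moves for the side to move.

3

White to move; king on f8.
In check: yes, from the black rook on f7.
Legal moves: Kg8, Ke8, Kxf7.
Count: 3.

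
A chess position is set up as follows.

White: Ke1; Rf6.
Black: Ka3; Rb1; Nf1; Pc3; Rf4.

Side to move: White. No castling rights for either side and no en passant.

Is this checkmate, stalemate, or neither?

neither

White to move; white king on e1.
In check: yes, from the black rook on b1.
King squares — d1: attacked by Rb1; f1: attacked by Rb1; d2: attacked by Nf1; e2: available; f2: attacked by Rf4.
Legal moves for White: Ke2.
White is in check but has 1 legal move → neither.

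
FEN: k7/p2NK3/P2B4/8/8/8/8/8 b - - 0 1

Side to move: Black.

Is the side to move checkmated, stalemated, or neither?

Black to move; black king on a8.
In check: no.
King squares — a7: own pawn; b7: attacked by Pa6; b8: attacked by Bd6.
Legal moves for Black: none.
Not in check and no legal moves → stalemate.

stalemate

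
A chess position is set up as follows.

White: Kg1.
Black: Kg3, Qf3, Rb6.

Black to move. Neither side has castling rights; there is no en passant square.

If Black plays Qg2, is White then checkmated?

After Qg2: white king on g1; in check: yes, from the black queen on g2.
King squares — f1: attacked by Qg2; h1: attacked by Qg2; f2: attacked by Qg2; g2: attacked by Kg3; h2: attacked by Qg2.
White has no legal moves → checkmate.

yes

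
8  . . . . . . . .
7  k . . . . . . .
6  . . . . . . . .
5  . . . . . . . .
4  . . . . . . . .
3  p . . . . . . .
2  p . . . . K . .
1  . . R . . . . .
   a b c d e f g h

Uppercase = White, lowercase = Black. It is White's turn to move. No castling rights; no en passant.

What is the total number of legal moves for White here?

22

White to move; king on f2.
In check: no.
Legal moves: Kg3, Kf3, Ke3, Kg2, Ke2, Kg1, Kf1, Ke1, Rc8, Rc7+, Rc6, Rc5, Rc4, Rc3, Rc2, Rh1, Rg1, Rf1, Re1, Rd1, Rb1, Ra1.
Count: 22.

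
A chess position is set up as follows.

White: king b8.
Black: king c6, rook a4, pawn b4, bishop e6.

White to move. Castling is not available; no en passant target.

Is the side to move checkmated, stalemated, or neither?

White to move; white king on b8.
In check: no.
King squares — a7: attacked by Ra4; b7: attacked by Kc6; c7: attacked by Kc6; a8: attacked by Ra4; c8: attacked by Be6.
Legal moves for White: none.
Not in check and no legal moves → stalemate.

stalemate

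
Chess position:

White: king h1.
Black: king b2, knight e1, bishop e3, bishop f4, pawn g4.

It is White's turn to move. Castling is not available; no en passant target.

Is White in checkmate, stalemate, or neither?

stalemate

White to move; white king on h1.
In check: no.
King squares — g1: attacked by Be3; g2: attacked by Ne1; h2: attacked by Bf4.
Legal moves for White: none.
Not in check and no legal moves → stalemate.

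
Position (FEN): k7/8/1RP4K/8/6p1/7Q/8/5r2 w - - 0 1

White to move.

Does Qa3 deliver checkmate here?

yes

After Qa3: black king on a8; in check: yes, from the white queen on a3.
King squares — a7: attacked by Qa3; b7: attacked by Rb6; b8: attacked by Rb6.
Black has no legal moves → checkmate.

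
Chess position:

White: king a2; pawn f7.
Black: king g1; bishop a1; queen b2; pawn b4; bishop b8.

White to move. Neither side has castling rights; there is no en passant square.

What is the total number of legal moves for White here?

0

White to move; king on a2.
In check: yes, from the black queen on b2.
Legal moves: none.
Count: 0.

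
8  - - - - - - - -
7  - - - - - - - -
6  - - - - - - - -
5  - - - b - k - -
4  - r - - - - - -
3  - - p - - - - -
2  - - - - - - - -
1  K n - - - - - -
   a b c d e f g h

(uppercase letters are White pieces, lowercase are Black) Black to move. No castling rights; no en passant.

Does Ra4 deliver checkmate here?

After Ra4: white king on a1; in check: yes, from the black rook on a4.
White has 1 legal reply: Kxb1.
In check but a legal move exists → not checkmate.

no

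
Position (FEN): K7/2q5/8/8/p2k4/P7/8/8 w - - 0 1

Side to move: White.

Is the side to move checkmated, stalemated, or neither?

White to move; white king on a8.
In check: no.
King squares — a7: attacked by Qc7; b7: attacked by Qc7; b8: attacked by Qc7.
Legal moves for White: none.
Not in check and no legal moves → stalemate.

stalemate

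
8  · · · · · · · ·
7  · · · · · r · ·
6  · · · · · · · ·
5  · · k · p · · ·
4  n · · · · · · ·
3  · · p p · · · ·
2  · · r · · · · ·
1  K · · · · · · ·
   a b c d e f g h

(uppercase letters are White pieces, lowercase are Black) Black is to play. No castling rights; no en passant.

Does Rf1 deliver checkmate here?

After Rf1: white king on a1; in check: yes, from the black rook on f1.
King squares — b1: attacked by Rf1; a2: attacked by Rc2; b2: attacked by Rc2.
White has no legal moves → checkmate.

yes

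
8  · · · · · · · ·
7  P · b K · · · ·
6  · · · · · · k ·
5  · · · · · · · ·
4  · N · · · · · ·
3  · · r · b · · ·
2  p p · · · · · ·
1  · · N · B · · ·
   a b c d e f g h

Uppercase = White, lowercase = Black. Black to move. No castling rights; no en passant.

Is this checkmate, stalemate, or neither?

Black to move; black king on g6.
In check: no.
Legal moves for Black include: Bd8, Bb8, Bd6, Bcb6, Be5, Ba5, Bcf4, Bg3, Bh2, Kh7, Kg7, Kf7, Kh6, Kf6, Kh5, Kg5, Kf5, Bxa7, ... (list truncated; more exist).
Black has legal moves and is not in check → neither.

neither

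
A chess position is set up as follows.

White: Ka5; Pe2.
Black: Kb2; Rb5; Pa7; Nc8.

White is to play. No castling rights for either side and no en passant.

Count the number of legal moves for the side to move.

3

White to move; king on a5.
In check: yes, from the black rook on b5.
Legal moves: Ka6, Kxb5, Ka4.
Count: 3.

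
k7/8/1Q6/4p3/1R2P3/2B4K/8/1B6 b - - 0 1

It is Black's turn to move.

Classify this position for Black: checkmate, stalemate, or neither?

stalemate

Black to move; black king on a8.
In check: no.
King squares — a7: attacked by Qb6; b7: attacked by Qb6; b8: attacked by Qb6.
Legal moves for Black: none.
Not in check and no legal moves → stalemate.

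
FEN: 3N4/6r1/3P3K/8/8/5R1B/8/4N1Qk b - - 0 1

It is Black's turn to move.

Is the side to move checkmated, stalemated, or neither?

Black to move; black king on h1.
In check: yes, from the white queen on g1.
Legal moves for Black: Kxg1, Rxg1.
Black is in check but has 2 legal moves → neither.

neither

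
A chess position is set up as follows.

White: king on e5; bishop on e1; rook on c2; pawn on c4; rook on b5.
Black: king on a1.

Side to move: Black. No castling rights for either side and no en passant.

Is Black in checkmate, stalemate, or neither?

Black to move; black king on a1.
In check: no.
King squares — b1: attacked by Rb5; a2: attacked by Rc2; b2: attacked by Rc2.
Legal moves for Black: none.
Not in check and no legal moves → stalemate.

stalemate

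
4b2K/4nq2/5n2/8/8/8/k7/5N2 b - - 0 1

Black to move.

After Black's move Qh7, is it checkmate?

After Qh7: white king on h8; in check: yes, from the black queen on h7.
King squares — g7: attacked by Qh7; h7: attacked by Nf6; g8: attacked by Nf6.
White has no legal moves → checkmate.

yes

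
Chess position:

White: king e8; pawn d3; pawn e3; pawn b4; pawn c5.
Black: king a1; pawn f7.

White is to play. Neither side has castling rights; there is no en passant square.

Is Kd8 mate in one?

After Kd8: black king on a1; in check: no.
Black is not in check, so this cannot be checkmate.

no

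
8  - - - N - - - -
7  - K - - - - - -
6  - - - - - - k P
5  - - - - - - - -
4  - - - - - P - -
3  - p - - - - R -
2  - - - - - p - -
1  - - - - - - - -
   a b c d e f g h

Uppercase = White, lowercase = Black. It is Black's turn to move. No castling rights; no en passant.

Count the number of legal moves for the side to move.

5

Black to move; king on g6.
In check: yes, from the white rook on g3.
Legal moves: Kh7, Kxh6, Kf6, Kh5, Kf5.
Count: 5.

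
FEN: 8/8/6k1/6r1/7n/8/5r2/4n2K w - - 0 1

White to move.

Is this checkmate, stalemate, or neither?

White to move; white king on h1.
In check: no.
King squares — g1: attacked by Rg5; g2: attacked by Ne1; h2: attacked by Rf2.
Legal moves for White: none.
Not in check and no legal moves → stalemate.

stalemate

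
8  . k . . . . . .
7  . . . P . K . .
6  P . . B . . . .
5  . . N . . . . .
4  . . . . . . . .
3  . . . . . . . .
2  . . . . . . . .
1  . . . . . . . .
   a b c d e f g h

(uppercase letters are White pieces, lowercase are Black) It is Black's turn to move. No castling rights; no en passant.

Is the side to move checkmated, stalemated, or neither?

Black to move; black king on b8.
In check: yes, from the white bishop on d6.
King squares — a7: available; b7: attacked by Nc5; c7: attacked by Bd6; a8: available; c8: attacked by Pd7.
Legal moves for Black: Ka8, Ka7.
Black is in check but has 2 legal moves → neither.

neither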